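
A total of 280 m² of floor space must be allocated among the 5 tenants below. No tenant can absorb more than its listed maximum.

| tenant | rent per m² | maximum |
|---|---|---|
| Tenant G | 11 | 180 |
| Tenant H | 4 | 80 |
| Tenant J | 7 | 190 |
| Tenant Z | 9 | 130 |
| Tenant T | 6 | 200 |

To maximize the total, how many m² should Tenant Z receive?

Highest rent per m² first: Tenant G 11 > Tenant Z 9 > Tenant J 7 > Tenant T 6 > Tenant H 4.
Tenant G: +180 to 180 (cap) → 100 left.
Tenant Z has room for 130 but only 100 remain, so it gets 100.

100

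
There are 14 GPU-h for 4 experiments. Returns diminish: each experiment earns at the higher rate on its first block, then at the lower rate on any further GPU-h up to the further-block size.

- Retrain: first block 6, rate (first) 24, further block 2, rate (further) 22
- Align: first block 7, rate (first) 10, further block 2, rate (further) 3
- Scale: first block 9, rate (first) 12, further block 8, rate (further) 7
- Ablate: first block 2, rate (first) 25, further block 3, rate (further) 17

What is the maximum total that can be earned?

Order all 8 blocks by rate: Ablate/T1 25 > Retrain/T1 24 > Retrain/T2 22 > Ablate/T2 17 > Scale/T1 12 > Align/T1 10 > Scale/T2 7 > Align/T2 3.
Ablate/T1 (25): +2 ; 12 left.
Retrain T1 at 24: fill all 6 ; 6 left.
Retrain T2 at 22: fill all 2 ; 4 left.
Fill Ablate T2 block (3 at 17) ; 1 left.
Scale T1 at 12: only 1 left, fill 1.
Total = 25×2 + 24×6 + 22×2 + 17×3 + 12×1 = 301.

301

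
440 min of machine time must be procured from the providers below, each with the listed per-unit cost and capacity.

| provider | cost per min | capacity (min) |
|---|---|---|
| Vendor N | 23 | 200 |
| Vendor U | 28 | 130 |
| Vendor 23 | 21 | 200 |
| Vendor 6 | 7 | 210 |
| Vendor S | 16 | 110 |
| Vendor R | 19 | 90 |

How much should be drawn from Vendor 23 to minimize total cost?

Use providers in increasing cost order.
Take 210 from Vendor 6 at 7 → need 230 more.
Take 110 from Vendor S at 16 → need 120 more.
Vendor R (19): use full 90 → 30 min to go.
Vendor 23 at 21: take 30 of its 200 → requirement met.
Vendor N, Vendor U: unused.

30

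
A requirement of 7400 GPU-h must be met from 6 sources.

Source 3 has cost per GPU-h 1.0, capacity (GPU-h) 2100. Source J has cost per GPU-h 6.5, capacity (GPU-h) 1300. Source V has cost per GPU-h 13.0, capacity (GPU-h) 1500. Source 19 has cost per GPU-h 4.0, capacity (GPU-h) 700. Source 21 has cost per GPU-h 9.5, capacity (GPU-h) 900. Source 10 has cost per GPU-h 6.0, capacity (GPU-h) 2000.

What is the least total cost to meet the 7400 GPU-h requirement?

39100

Cheapest first:
Take 2100 from Source 3 at 1.0 → need 5300 more.
Source 19 at 4.0: take all 700 GPU-h → 4600 still needed.
Source 10 (6.0): use full 2000 → 2600 GPU-h to go.
Take 1300 from Source J at 6.5 → need 1300 more.
Source 21 at 9.5: take all 900 GPU-h → 400 still needed.
Take 400 from Source V at 13.0 to finish.
Cost = 2100×1.0 + 700×4.0 + 2000×6.0 + 1300×6.5 + 900×9.5 + 400×13.0 = 39100.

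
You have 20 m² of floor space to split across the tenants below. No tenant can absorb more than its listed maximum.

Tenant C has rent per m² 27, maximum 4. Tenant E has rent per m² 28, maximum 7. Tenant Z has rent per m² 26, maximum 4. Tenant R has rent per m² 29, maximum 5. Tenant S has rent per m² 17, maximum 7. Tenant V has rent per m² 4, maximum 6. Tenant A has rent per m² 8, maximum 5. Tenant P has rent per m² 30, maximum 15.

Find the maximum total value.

595

Rank by rent per m²: Tenant P 30 > Tenant R 29 > Tenant E 28 > Tenant C 27 > Tenant Z 26 > Tenant S 17 > Tenant A 8 > Tenant V 4.
Tenant P: +15 to 15 (cap) → 5 left.
Tenant R takes 5 to reach its cap of 5 → 0 left.
Total = 29×5 + 30×15 = 595.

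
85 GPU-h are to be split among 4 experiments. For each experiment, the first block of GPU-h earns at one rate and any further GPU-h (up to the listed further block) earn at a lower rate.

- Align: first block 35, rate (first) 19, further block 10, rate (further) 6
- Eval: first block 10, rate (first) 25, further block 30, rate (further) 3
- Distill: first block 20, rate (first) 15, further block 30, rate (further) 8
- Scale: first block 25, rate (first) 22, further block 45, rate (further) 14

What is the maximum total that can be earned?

Rank every tier by rate: Eval/tier1 25 > Scale/tier1 22 > Align/tier1 19 > Distill/tier1 15 > Scale/tier2 14 > Distill/tier2 8 > Align/tier2 6 > Eval/tier2 3.
Eval tier1 at 25: fill all 10 ; 75 left.
Fill Scale tier1 block (25 at 22) ; 50 left.
Fill Align tier1 block (35 at 19) ; 15 left.
Distill tier1 at 15: only 15 left, fill 15.
Total = 25×10 + 22×25 + 19×35 + 15×15 = 1690.

1690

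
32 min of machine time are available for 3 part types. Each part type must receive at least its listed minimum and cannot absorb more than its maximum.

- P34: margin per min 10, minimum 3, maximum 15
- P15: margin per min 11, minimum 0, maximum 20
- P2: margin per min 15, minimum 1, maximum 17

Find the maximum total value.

Meeting every minimum uses 3+0+1 = 4 min, leaving 28.
Rank by margin per min: P2 15 > P15 11 > P34 10.
Give P2 16 more to hit its cap of 17 ; 12 left.
P15: +12 (room for 20) → 12. Pool exhausted.
Total = 10×3 + 11×12 + 15×17 = 417.

417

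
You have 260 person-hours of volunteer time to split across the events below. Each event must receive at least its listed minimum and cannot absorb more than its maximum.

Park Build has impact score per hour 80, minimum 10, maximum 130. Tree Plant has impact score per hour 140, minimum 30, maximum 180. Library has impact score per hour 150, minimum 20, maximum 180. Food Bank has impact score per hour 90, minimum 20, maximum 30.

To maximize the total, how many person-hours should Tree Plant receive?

Meeting every minimum uses 10+30+20+20 = 80 person-hours, leaving 180.
Order the events by impact score per hour: Library 150 > Tree Plant 140 > Food Bank 90 > Park Build 80.
Give Library 160 more to hit its cap of 180 ; 20 left.
Tree Plant has room for 150 more but only 20 remain, so it gets 50.

50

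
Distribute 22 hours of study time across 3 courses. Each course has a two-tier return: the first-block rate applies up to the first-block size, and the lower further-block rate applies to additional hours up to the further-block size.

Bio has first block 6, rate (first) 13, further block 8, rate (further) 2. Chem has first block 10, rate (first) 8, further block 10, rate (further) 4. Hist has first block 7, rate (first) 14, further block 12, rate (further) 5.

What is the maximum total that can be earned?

248

Order all 6 blocks by rate: Hist/tier1 14 > Bio/tier1 13 > Chem/tier1 8 > Hist/tier2 5 > Chem/tier2 4 > Bio/tier2 2.
Fill Hist tier1 block (7 at 14) ; 15 left.
Bio tier1 at 13: fill all 6 ; 9 left.
9 remain; put them into Chem tier1 at 8.
Total = 14×7 + 13×6 + 8×9 = 248.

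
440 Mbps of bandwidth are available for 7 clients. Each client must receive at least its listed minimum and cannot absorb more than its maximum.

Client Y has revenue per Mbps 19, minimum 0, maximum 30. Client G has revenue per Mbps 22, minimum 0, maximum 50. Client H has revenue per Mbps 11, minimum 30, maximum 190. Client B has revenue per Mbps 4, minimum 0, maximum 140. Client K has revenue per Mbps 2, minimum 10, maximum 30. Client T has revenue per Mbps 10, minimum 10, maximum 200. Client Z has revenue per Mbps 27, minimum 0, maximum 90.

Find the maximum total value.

Meeting every minimum uses 0+0+30+0+10+10+0 = 50 Mbps, leaving 390.
Highest revenue per Mbps first: Client Z 27 > Client G 22 > Client Y 19 > Client H 11 > Client T 10 > Client B 4 > Client K 2.
Give Client Z 90 more to hit its cap of 90 → 300 left.
Give Client G 50 more to hit its cap of 50 → 250 left.
Client Y takes 30 more to reach its cap of 30 → 220 left.
Client H: +160 to 190 (cap) → 60 left.
Only 60 left; Client T takes them to reach 70.
Total = 19×30 + 22×50 + 11×190 + 2×10 + 10×70 + 27×90 = 6910.

6910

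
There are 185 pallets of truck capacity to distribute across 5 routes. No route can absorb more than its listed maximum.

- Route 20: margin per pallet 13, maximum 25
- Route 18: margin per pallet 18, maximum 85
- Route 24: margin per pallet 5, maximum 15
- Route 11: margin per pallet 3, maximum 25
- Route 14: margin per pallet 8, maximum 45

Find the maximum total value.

2335

Order the routes by margin per pallet: Route 18 18 > Route 20 13 > Route 14 8 > Route 24 5 > Route 11 3.
Route 18: +85 to 85 (cap) → 100 left.
Route 20: +25 to 25 (cap) → 75 left.
Route 14: +45 to 45 (cap) → 30 left.
Route 24: +15 to 15 (cap) → 15 left.
Route 11: +15 (room for 25) → 15. Pool exhausted.
Total = 13×25 + 18×85 + 5×15 + 3×15 + 8×45 = 2335.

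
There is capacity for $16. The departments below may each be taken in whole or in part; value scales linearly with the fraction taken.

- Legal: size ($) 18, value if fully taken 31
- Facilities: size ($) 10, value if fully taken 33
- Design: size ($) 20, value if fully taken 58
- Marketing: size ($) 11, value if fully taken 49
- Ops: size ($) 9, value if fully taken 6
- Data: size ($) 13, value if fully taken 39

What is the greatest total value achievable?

Best value per unit of size first: Marketing 49/11≈4.45, Facilities 33/10≈3.3, Data 39/13≈3, Design 58/20≈2.9, Legal 31/18≈1.72, Ops 6/9≈0.667.
Marketing: take in full, 11 $ for value 49 ; 5 left.
Only 5 $ remain; take 5/10 of Facilities for value 33×5/10 = 16.5.
Total value = 65.5.

65.5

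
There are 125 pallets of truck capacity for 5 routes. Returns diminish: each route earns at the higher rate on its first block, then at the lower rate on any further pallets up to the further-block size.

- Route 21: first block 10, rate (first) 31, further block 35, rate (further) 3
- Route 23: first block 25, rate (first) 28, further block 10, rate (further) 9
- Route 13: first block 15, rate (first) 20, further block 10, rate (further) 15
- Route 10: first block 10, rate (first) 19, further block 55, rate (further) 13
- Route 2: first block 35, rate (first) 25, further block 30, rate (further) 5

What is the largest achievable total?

2785

Treat each block as its own option and order by rate: Route 21/first 31 > Route 23/first 28 > Route 2/first 25 > Route 13/first 20 > Route 10/first 19 > Route 13/second 15 > Route 10/second 13 > Route 23/second 9 > Route 2/second 5 > Route 21/second 3.
Route 21/first (31): +10 ; 115 left.
Route 23 first at 28: fill all 25 ; 90 left.
Route 2 first at 25: fill all 35 ; 55 left.
Route 13 first at 20: fill all 15 ; 40 left.
Fill Route 10 first block (10 at 19) ; 30 left.
Route 13 second at 15: fill all 10 ; 20 left.
Route 10/second: +20 of 55 at 13; pool empty.
Total = 31×10 + 28×25 + 25×35 + 20×15 + 19×10 + 15×10 + 13×20 = 2785.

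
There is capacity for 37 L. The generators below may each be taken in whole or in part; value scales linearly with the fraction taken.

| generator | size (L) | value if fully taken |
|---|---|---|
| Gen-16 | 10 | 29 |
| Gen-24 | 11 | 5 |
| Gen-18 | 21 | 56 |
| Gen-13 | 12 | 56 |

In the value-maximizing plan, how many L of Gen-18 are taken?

15

Sort by value density: Gen-13 56/12≈4.67, Gen-16 29/10≈2.9, Gen-18 56/21≈2.67, Gen-24 5/11≈0.455.
Gen-13: take in full, 12 L for value 56 → 25 left.
Gen-16: take in full, 10 L for value 29 → 15 left.
15 L left: a 15/21 share of Gen-18 gives 56×15/21 = 40.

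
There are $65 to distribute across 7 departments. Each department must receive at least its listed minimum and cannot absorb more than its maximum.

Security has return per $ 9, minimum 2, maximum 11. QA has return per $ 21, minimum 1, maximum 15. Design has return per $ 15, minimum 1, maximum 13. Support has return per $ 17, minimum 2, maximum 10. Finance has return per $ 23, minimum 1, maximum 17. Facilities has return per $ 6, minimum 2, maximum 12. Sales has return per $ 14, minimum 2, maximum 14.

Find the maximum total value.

1185

Meeting every minimum uses 2+1+1+2+1+2+2 = 11 $, leaving 54.
Highest return per $ first: Finance 23 > QA 21 > Support 17 > Design 15 > Sales 14 > Security 9 > Facilities 6.
Give Finance 16 more to hit its cap of 17 ; 38 left.
QA: +14 to 15 (cap) ; 24 left.
Give Support 8 more to hit its cap of 10 ; 16 left.
Give Design 12 more to hit its cap of 13 ; 4 left.
Only 4 left; Sales takes them to reach 6.
Total = 9×2 + 21×15 + 15×13 + 17×10 + 23×17 + 6×2 + 14×6 = 1185.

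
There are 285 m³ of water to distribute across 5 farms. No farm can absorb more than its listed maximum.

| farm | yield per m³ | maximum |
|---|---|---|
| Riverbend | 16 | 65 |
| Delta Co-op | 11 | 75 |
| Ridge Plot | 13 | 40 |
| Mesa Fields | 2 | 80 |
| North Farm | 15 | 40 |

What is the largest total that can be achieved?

3115

Rank by yield per m³: Riverbend 16 > North Farm 15 > Ridge Plot 13 > Delta Co-op 11 > Mesa Fields 2.
Riverbend: +65 to 65 (cap) — 220 left.
North Farm: +40 to 40 (cap) — 180 left.
Ridge Plot takes 40 to reach its cap of 40 — 140 left.
Delta Co-op: +75 to 75 (cap) — 65 left.
Mesa Fields: +65 (room for 80) → 65. Pool exhausted.
Total = 16×65 + 11×75 + 13×40 + 2×65 + 15×40 = 3115.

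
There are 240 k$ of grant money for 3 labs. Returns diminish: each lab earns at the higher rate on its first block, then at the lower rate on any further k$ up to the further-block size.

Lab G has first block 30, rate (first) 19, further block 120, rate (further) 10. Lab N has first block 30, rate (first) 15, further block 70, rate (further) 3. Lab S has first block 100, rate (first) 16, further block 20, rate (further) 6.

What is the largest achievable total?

Treat each block as its own option and order by rate: Lab G/T1 19 > Lab S/T1 16 > Lab N/T1 15 > Lab G/T2 10 > Lab S/T2 6 > Lab N/T2 3.
Lab G T1 at 19: fill all 30 → 210 left.
Fill Lab S T1 block (100 at 16) → 110 left.
Fill Lab N T1 block (30 at 15) → 80 left.
Lab G/T2: +80 of 120 at 10; pool empty.
Total = 19×30 + 16×100 + 15×30 + 10×80 = 3420.

3420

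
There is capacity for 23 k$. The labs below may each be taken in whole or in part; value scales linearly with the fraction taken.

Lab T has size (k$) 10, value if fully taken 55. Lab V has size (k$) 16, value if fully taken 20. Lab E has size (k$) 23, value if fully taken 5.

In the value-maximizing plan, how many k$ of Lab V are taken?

Best value per unit of size first: Lab T 55/10≈5.5, Lab V 20/16≈1.25, Lab E 5/23≈0.217.
Lab T: take in full, 10 k$ for value 55 — 13 left.
Fill the last 13 k$ with part of Lab V: 13/16 of it earns 16.25.

13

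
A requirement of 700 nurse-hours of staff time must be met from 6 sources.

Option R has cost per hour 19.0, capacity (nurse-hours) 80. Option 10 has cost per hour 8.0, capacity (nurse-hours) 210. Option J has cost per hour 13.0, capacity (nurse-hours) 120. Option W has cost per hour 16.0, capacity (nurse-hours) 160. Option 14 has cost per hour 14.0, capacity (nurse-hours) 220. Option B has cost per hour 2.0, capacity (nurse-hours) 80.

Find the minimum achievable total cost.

Fill from the cheapest source first.
Option B at 2.0: take all 80 nurse-hours ; 620 still needed.
Option 10 at 8.0: take all 210 nurse-hours ; 410 still needed.
Option J at 13.0: take all 120 nurse-hours ; 290 still needed.
Option 14 (14.0): use full 220 ; 70 nurse-hours to go.
Take 70 from Option W at 16.0 to finish.
Option R: unused.
Cost = 80×2.0 + 210×8.0 + 120×13.0 + 220×14.0 + 70×16.0 = 7600.

7600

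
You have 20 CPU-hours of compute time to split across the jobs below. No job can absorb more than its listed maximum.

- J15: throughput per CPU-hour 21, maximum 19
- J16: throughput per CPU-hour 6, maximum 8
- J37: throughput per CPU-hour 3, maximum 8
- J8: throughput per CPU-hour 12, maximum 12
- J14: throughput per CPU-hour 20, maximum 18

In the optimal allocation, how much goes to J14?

Rank by throughput per CPU-hour: J15 21 > J14 20 > J8 12 > J16 6 > J37 3.
J15 takes 19 to reach its cap of 19 — 1 left.
Only 1 left; J14 takes them to reach 1.

1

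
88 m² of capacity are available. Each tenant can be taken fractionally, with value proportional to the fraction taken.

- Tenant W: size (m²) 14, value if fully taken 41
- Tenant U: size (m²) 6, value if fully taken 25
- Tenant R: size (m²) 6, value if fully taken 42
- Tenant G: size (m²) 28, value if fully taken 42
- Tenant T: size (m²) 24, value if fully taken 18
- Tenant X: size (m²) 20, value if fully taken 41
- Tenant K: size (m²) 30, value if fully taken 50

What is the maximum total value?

Best value per unit of size first: Tenant R 42/6≈7, Tenant U 25/6≈4.17, Tenant W 41/14≈2.93, Tenant X 41/20≈2.05, Tenant K 50/30≈1.67, Tenant G 42/28≈1.5, Tenant T 18/24≈0.75.
Tenant R: take in full, 6 m² for value 42 — 82 left.
Take all of Tenant U (6 m², value 25) — 76 m² left.
All 14 m² of Tenant W fit (value 41) — 62 remain.
Tenant X: take in full, 20 m² for value 41 — 42 left.
Take all of Tenant K (30 m², value 50) — 12 m² left.
Only 12 m² remain; take 12/28 of Tenant G for value 42×12/28 = 18.
Total value = 217.

217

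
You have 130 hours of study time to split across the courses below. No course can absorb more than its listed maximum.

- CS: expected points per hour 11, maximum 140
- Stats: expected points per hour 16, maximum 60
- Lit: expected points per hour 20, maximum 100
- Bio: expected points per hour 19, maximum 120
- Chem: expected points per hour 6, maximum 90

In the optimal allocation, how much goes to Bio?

30

Order the courses by expected points per hour: Lit 20 > Bio 19 > Stats 16 > CS 11 > Chem 6.
Give Lit 100 to hit its cap of 100 ; 30 left.
Bio: +30 (room for 120) → 30. Pool exhausted.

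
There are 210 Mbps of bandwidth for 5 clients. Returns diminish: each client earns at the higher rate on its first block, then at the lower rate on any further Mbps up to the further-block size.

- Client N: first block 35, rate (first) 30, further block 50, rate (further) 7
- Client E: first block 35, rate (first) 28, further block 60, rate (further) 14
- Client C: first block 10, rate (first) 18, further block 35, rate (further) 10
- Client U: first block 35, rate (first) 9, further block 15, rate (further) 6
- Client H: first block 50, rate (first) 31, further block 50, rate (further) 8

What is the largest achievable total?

4800

Order all 10 blocks by rate: Client H/first 31 > Client N/first 30 > Client E/first 28 > Client C/first 18 > Client E/second 14 > Client C/second 10 > Client U/first 9 > Client H/second 8 > Client N/second 7 > Client U/second 6.
Fill Client H first block (50 at 31) ; 160 left.
Client N first at 30: fill all 35 ; 125 left.
Client E/first (28): +35 ; 90 left.
Fill Client C first block (10 at 18) ; 80 left.
Client E second at 14: fill all 60 ; 20 left.
20 remain; put them into Client C second at 10.
Total = 31×50 + 30×35 + 28×35 + 18×10 + 14×60 + 10×20 = 4800.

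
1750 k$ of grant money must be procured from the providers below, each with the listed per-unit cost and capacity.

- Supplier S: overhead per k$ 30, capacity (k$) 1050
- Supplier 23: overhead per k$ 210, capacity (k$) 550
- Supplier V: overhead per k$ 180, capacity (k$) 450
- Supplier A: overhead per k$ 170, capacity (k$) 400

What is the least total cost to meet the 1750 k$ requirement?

153500

Cheapest first:
Supplier S at 30: take all 1050 k$ → 700 still needed.
Supplier A (170): use full 400 → 300 k$ to go.
Take 300 from Supplier V at 180 to finish.
Supplier 23: unused.
Cost = 1050×30 + 400×170 + 300×180 = 153500.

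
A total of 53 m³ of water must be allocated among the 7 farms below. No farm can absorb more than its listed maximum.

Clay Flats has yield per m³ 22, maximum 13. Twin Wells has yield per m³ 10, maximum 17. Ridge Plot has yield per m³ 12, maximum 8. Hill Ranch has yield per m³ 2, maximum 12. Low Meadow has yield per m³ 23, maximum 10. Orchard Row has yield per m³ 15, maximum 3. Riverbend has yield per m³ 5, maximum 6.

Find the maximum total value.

Rank by yield per m³: Low Meadow 23 > Clay Flats 22 > Orchard Row 15 > Ridge Plot 12 > Twin Wells 10 > Riverbend 5 > Hill Ranch 2.
Give Low Meadow 10 to hit its cap of 10 — 43 left.
Give Clay Flats 13 to hit its cap of 13 — 30 left.
Orchard Row takes 3 to reach its cap of 3 — 27 left.
Ridge Plot takes 8 to reach its cap of 8 — 19 left.
Give Twin Wells 17 to hit its cap of 17 — 2 left.
Only 2 left; Riverbend takes them to reach 2.
Total = 22×13 + 10×17 + 12×8 + 23×10 + 15×3 + 5×2 = 837.

837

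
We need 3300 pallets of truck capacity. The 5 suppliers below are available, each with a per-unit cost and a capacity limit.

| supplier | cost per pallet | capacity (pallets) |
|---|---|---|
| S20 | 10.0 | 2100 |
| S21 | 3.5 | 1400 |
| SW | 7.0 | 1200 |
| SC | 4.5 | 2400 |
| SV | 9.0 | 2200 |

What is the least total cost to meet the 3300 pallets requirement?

13450

Fill from the cheapest supplier first.
Take 1400 from S21 at 3.5 — need 1900 more.
Take 1900 from SC at 4.5 to finish.
SW, SV, S20: unused.
Cost = 1400×3.5 + 1900×4.5 = 13450.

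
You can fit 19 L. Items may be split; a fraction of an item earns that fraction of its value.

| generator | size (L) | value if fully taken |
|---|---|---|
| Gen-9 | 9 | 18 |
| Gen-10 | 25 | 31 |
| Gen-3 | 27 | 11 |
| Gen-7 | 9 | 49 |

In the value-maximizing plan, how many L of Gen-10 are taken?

1

Rank by value-to-size ratio: Gen-7 49/9≈5.44, Gen-9 18/9≈2, Gen-10 31/25≈1.24, Gen-3 11/27≈0.407.
Gen-7: take in full, 9 L for value 49 ; 10 left.
Take all of Gen-9 (9 L, value 18) ; 1 L left.
1 L left: a 1/25 share of Gen-10 gives 31×1/25 = 1.24.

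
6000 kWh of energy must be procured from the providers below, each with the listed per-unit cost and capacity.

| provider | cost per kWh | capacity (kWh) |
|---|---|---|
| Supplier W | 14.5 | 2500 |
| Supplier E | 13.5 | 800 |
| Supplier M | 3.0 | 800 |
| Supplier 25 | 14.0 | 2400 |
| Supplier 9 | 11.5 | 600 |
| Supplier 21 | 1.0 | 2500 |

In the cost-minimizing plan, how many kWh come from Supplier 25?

1300

Cheapest first:
Supplier 21 (1.0): use full 2500 — 3500 kWh to go.
Take 800 from Supplier M at 3.0 — need 2700 more.
Supplier 9 at 11.5: take all 600 kWh — 2100 still needed.
Supplier E at 13.5: take all 800 kWh — 1300 still needed.
Supplier 25 at 14.0: take 1300 of its 2400 — requirement met.
Supplier W: unused.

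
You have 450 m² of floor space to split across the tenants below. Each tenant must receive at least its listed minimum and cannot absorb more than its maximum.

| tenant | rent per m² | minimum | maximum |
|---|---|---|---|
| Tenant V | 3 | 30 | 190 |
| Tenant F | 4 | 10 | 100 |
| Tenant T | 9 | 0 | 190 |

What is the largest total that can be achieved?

Meeting every minimum uses 30+10+0 = 40 m², leaving 410.
Order the tenants by rent per m²: Tenant T 9 > Tenant F 4 > Tenant V 3.
Tenant T: +190 to 190 (cap) — 220 left.
Give Tenant F 90 more to hit its cap of 100 — 130 left.
Only 130 left; Tenant V takes them to reach 160.
Total = 3×160 + 4×100 + 9×190 = 2590.

2590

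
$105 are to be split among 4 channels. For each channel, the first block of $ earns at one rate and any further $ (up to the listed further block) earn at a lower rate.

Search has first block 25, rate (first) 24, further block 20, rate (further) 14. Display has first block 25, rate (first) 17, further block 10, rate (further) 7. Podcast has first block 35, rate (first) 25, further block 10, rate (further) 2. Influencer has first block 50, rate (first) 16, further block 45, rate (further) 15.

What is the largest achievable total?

2220

Order all 8 blocks by rate: Podcast/first 25 > Search/first 24 > Display/first 17 > Influencer/first 16 > Influencer/second 15 > Search/second 14 > Display/second 7 > Podcast/second 2.
Fill Podcast first block (35 at 25) — 70 left.
Search/first (24): +25 — 45 left.
Fill Display first block (25 at 17) — 20 left.
20 remain; put them into Influencer first at 16.
Total = 25×35 + 24×25 + 17×25 + 16×20 = 2220.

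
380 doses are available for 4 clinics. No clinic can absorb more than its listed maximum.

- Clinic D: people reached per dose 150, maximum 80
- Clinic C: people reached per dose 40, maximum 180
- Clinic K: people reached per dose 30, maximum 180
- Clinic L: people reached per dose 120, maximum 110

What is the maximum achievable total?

Rank by people reached per dose: Clinic D 150 > Clinic L 120 > Clinic C 40 > Clinic K 30.
Clinic D: +80 to 80 (cap) ; 300 left.
Give Clinic L 110 to hit its cap of 110 ; 190 left.
Give Clinic C 180 to hit its cap of 180 ; 10 left.
Clinic K: +10 (room for 180) → 10. Pool exhausted.
Total = 150×80 + 40×180 + 30×10 + 120×110 = 32700.

32700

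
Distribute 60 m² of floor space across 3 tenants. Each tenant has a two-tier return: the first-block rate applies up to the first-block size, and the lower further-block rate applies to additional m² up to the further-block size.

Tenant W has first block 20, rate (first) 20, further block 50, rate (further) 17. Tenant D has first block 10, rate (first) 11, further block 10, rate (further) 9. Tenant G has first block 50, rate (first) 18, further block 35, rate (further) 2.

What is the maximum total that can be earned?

1120

Treat each block as its own option and order by rate: Tenant W/first 20 > Tenant G/first 18 > Tenant W/second 17 > Tenant D/first 11 > Tenant D/second 9 > Tenant G/second 2.
Fill Tenant W first block (20 at 20) — 40 left.
Tenant G first at 18: only 40 left, fill 40.
Total = 20×20 + 18×40 = 1120.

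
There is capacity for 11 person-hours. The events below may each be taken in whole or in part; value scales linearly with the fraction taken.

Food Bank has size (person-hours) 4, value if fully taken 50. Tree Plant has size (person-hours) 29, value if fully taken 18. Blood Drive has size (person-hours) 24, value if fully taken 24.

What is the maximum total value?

Sort by value density: Food Bank 50/4≈12.5, Blood Drive 24/24≈1, Tree Plant 18/29≈0.621.
Take all of Food Bank (4 person-hours, value 50) ; 7 person-hours left.
7 person-hours left: a 7/24 share of Blood Drive gives 24×7/24 = 7.
Total value = 57.

57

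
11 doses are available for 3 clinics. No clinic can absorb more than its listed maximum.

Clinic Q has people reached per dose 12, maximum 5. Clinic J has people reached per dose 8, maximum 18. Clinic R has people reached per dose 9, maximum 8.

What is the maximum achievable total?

Rank by people reached per dose: Clinic Q 12 > Clinic R 9 > Clinic J 8.
Clinic Q takes 5 to reach its cap of 5 — 6 left.
Clinic R: +6 (room for 8) → 6. Pool exhausted.
Total = 12×5 + 9×6 = 114.

114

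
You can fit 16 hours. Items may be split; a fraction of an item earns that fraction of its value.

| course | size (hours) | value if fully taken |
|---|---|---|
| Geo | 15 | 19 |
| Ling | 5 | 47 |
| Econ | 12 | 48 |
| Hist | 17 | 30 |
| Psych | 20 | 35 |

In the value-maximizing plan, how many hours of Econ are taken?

Best value per unit of size first: Ling 47/5≈9.4, Econ 48/12≈4, Hist 30/17≈1.76, Psych 35/20≈1.75, Geo 19/15≈1.27.
Take all of Ling (5 hours, value 47) — 11 hours left.
Only 11 hours remain; take 11/12 of Econ for value 48×11/12 = 44.

11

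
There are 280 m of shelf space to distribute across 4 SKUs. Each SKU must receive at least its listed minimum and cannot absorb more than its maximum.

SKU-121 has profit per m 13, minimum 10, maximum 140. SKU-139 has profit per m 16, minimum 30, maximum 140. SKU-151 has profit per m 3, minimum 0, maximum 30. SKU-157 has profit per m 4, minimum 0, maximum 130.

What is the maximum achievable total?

Meeting every minimum uses 10+30+0+0 = 40 m, leaving 240.
Rank by profit per m: SKU-139 16 > SKU-121 13 > SKU-157 4 > SKU-151 3.
SKU-139: +110 to 140 (cap) ; 130 left.
SKU-121: +130 to 140 (cap) ; 0 left.
Total = 13×140 + 16×140 = 4060.

4060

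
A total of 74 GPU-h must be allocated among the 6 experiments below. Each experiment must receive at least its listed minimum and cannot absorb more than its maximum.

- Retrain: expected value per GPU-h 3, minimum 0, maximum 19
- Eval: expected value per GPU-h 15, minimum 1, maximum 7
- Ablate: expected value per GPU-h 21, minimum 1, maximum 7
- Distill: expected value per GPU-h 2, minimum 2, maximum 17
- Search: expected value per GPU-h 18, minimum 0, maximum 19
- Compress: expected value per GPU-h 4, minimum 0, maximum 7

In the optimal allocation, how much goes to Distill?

15

Meeting every minimum uses 0+1+1+2+0+0 = 4 GPU-h, leaving 70.
Order the experiments by expected value per GPU-h: Ablate 21 > Search 18 > Eval 15 > Compress 4 > Retrain 3 > Distill 2.
Ablate takes 6 more to reach its cap of 7 — 64 left.
Give Search 19 more to hit its cap of 19 — 45 left.
Eval: +6 to 7 (cap) — 39 left.
Compress takes 7 more to reach its cap of 7 — 32 left.
Give Retrain 19 more to hit its cap of 19 — 13 left.
Distill: +13 (room for 15) → 15. Pool exhausted.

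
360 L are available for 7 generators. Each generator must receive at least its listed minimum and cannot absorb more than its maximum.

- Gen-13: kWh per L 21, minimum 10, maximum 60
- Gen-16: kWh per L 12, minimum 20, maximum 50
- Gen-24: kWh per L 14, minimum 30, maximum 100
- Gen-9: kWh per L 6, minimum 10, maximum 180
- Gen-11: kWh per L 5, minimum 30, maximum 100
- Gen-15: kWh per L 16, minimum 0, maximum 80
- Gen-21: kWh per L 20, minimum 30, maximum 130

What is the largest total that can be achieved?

Meeting every minimum uses 10+20+30+10+30+0+30 = 130 L, leaving 230.
Highest kWh per L first: Gen-13 21 > Gen-21 20 > Gen-15 16 > Gen-24 14 > Gen-16 12 > Gen-9 6 > Gen-11 5.
Gen-13: +50 to 60 (cap) — 180 left.
Gen-21 takes 100 more to reach its cap of 130 — 80 left.
Gen-15 takes 80 more to reach its cap of 80 — 0 left.
Total = 21×60 + 12×20 + 14×30 + 6×10 + 5×30 + 16×80 + 20×130 = 6010.

6010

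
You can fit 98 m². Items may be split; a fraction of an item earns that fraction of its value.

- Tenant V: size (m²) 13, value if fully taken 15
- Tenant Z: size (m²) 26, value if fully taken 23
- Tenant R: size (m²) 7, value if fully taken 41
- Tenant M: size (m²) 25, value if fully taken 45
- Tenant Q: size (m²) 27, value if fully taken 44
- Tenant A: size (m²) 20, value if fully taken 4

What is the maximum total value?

Rank by value-to-size ratio: Tenant R 41/7≈5.86, Tenant M 45/25≈1.8, Tenant Q 44/27≈1.63, Tenant V 15/13≈1.15, Tenant Z 23/26≈0.885, Tenant A 4/20≈0.2.
Take all of Tenant R (7 m², value 41) → 91 m² left.
All 25 m² of Tenant M fit (value 45) → 66 remain.
All 27 m² of Tenant Q fit (value 44) → 39 remain.
Take all of Tenant V (13 m², value 15) → 26 m² left.
Tenant Z: take in full, 26 m² for value 23 → 0 left.
Total value = 168.

168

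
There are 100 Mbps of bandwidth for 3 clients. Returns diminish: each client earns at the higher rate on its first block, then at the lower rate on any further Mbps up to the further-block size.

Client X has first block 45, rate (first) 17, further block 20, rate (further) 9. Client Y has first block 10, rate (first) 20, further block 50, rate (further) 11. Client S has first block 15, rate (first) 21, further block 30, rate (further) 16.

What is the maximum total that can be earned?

1760

Order all 6 blocks by rate: Client S/tier1 21 > Client Y/tier1 20 > Client X/tier1 17 > Client S/tier2 16 > Client Y/tier2 11 > Client X/tier2 9.
Client S tier1 at 21: fill all 15 → 85 left.
Client Y tier1 at 20: fill all 10 → 75 left.
Client X/tier1 (17): +45 → 30 left.
Client S/tier2 (16): +30 → 0 left.
Total = 21×15 + 20×10 + 17×45 + 16×30 = 1760.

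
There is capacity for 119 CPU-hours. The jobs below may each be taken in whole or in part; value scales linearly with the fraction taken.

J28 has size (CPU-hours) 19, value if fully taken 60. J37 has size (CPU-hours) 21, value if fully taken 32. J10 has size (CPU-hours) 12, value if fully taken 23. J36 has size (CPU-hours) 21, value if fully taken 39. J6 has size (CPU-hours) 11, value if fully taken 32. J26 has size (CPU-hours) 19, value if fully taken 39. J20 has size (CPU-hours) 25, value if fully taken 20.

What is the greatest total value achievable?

237.8

Rank by value-to-size ratio: J28 60/19≈3.16, J6 32/11≈2.91, J26 39/19≈2.05, J10 23/12≈1.92, J36 39/21≈1.86, J37 32/21≈1.52, J20 20/25≈0.8.
J28: take in full, 19 CPU-hours for value 60 — 100 left.
J6: take in full, 11 CPU-hours for value 32 — 89 left.
J26: take in full, 19 CPU-hours for value 39 — 70 left.
Take all of J10 (12 CPU-hours, value 23) — 58 CPU-hours left.
Take all of J36 (21 CPU-hours, value 39) — 37 CPU-hours left.
Take all of J37 (21 CPU-hours, value 32) — 16 CPU-hours left.
Only 16 CPU-hours remain; take 16/25 of J20 for value 20×16/25 = 12.8.
Total value = 237.8.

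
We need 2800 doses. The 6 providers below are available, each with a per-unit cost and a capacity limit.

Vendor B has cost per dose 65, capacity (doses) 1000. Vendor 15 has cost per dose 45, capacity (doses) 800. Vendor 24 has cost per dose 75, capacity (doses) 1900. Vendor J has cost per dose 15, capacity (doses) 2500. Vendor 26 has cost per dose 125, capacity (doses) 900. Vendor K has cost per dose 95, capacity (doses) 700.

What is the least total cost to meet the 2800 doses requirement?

Cheapest first:
Vendor J at 15: take all 2500 doses — 300 still needed.
Vendor 15 (45): take the remaining 300 — done.
Vendor B, Vendor 24, Vendor K, Vendor 26: unused.
Cost = 2500×15 + 300×45 = 51000.

51000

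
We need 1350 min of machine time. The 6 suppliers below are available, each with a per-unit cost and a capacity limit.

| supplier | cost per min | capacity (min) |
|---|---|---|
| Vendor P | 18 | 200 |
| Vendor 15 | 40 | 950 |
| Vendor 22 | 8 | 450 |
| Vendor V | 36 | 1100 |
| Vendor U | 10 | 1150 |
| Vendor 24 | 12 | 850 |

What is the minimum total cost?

12600

Use suppliers in increasing cost order.
Take 450 from Vendor 22 at 8 → need 900 more.
Vendor U at 10: take 900 of its 1150 → requirement met.
Vendor 24, Vendor P, Vendor V, Vendor 15: unused.
Cost = 450×8 + 900×10 = 12600.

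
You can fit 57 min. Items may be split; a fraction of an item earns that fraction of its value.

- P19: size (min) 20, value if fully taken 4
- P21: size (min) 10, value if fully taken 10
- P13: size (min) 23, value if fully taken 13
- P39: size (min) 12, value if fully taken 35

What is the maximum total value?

Sort by value density: P39 35/12≈2.92, P21 10/10≈1, P13 13/23≈0.565, P19 4/20≈0.2.
Take all of P39 (12 min, value 35) ; 45 min left.
P21: take in full, 10 min for value 10 ; 35 left.
All 23 min of P13 fit (value 13) ; 12 remain.
12 min left: a 12/20 share of P19 gives 4×12/20 = 2.4.
Total value = 60.4.

60.4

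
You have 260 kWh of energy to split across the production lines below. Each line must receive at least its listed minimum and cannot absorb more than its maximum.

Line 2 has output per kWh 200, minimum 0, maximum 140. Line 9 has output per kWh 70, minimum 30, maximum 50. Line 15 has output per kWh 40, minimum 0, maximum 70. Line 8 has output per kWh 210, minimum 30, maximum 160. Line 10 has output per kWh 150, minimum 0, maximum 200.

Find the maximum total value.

Meeting every minimum uses 0+30+0+30+0 = 60 kWh, leaving 200.
Order the production lines by output per kWh: Line 8 210 > Line 2 200 > Line 10 150 > Line 9 70 > Line 15 40.
Give Line 8 130 more to hit its cap of 160 — 70 left.
Line 2: +70 (room for 140) → 70. Pool exhausted.
Total = 200×70 + 70×30 + 210×160 = 49700.

49700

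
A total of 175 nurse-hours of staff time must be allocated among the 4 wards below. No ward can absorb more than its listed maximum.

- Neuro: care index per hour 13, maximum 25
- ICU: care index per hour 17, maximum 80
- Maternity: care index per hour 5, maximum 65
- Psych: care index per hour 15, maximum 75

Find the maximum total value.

2745

Order the wards by care index per hour: ICU 17 > Psych 15 > Neuro 13 > Maternity 5.
ICU takes 80 to reach its cap of 80 ; 95 left.
Psych: +75 to 75 (cap) ; 20 left.
Neuro has room for 25 but only 20 remain, so it gets 20.
Total = 13×20 + 17×80 + 15×75 = 2745.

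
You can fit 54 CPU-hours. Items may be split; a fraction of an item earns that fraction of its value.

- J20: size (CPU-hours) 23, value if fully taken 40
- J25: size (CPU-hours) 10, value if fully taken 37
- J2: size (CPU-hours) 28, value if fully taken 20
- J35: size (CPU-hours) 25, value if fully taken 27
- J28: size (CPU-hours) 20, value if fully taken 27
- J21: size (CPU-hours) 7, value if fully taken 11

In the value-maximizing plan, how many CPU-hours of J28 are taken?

Sort by value density: J25 37/10≈3.7, J20 40/23≈1.74, J21 11/7≈1.57, J28 27/20≈1.35, J35 27/25≈1.08, J2 20/28≈0.714.
J25: take in full, 10 CPU-hours for value 37 ; 44 left.
J20: take in full, 23 CPU-hours for value 40 ; 21 left.
Take all of J21 (7 CPU-hours, value 11) ; 14 CPU-hours left.
14 CPU-hours left: a 14/20 share of J28 gives 27×14/20 = 18.9.

14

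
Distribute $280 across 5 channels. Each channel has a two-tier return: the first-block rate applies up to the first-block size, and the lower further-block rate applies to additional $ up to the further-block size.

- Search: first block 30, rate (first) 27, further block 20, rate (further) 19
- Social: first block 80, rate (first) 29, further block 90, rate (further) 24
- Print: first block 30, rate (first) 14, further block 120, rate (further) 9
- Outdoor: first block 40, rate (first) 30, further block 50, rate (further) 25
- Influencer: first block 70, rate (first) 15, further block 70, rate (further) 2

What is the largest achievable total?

Treat each block as its own option and order by rate: Outdoor/tier1 30 > Social/tier1 29 > Search/tier1 27 > Outdoor/tier2 25 > Social/tier2 24 > Search/tier2 19 > Influencer/tier1 15 > Print/tier1 14 > Print/tier2 9 > Influencer/tier2 2.
Fill Outdoor tier1 block (40 at 30) ; 240 left.
Fill Social tier1 block (80 at 29) ; 160 left.
Fill Search tier1 block (30 at 27) ; 130 left.
Outdoor tier2 at 25: fill all 50 ; 80 left.
80 remain; put them into Social tier2 at 24.
Total = 30×40 + 29×80 + 27×30 + 25×50 + 24×80 = 7500.

7500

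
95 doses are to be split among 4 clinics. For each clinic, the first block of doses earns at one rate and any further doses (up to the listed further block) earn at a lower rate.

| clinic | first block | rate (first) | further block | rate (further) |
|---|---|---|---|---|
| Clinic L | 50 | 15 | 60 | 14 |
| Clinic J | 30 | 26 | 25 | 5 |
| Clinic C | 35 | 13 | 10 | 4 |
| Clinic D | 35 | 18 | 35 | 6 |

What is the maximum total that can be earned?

Order all 8 blocks by rate: Clinic J/T1 26 > Clinic D/T1 18 > Clinic L/T1 15 > Clinic L/T2 14 > Clinic C/T1 13 > Clinic D/T2 6 > Clinic J/T2 5 > Clinic C/T2 4.
Clinic J T1 at 26: fill all 30 ; 65 left.
Clinic D/T1 (18): +35 ; 30 left.
30 remain; put them into Clinic L T1 at 15.
Total = 26×30 + 18×35 + 15×30 = 1860.

1860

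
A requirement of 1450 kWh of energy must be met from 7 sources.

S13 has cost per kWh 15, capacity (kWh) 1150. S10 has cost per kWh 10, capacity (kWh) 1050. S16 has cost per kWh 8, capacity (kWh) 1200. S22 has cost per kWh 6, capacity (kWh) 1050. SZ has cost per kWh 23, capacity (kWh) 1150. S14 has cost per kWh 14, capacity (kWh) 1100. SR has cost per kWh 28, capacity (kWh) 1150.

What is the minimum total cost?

9500

Fill from the cheapest source first.
Take 1050 from S22 at 6 — need 400 more.
S16 at 8: take 400 of its 1200 — requirement met.
S10, S14, S13, SZ, SR: unused.
Cost = 1050×6 + 400×8 = 9500.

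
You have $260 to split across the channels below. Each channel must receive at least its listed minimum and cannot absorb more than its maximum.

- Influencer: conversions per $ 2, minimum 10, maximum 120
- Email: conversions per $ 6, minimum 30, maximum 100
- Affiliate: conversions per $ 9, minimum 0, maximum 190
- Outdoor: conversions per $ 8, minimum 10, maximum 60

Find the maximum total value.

Meeting every minimum uses 10+30+0+10 = 50 $, leaving 210.
Order the channels by conversions per $: Affiliate 9 > Outdoor 8 > Email 6 > Influencer 2.
Affiliate takes 190 more to reach its cap of 190 → 20 left.
Outdoor: +20 (room for 50) → 30. Pool exhausted.
Total = 2×10 + 6×30 + 9×190 + 8×30 = 2150.

2150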